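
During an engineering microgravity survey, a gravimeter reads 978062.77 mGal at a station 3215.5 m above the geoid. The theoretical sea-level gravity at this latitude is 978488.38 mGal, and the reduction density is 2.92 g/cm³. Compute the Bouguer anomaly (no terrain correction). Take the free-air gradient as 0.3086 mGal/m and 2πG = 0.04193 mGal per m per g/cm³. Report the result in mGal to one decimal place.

173.0

Free-air correction = 0.3086 × 3215.5 = 992.30 mGal
Free-air anomaly = 978062.77 − 978488.38 + (992.30) = 566.69 mGal
Bouguer slab correction = 0.04193 × 2.92 × 3215.5 = 393.69 mGal
Simple Bouguer anomaly = 566.69 − (393.69) = 173.00 mGal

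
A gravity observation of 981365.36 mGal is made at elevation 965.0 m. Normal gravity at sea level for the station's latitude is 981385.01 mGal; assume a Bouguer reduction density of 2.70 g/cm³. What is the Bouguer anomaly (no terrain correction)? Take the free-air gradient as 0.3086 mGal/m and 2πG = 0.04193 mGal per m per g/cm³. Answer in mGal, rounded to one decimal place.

168.9

Free-air correction = 0.3086 × 965.0 = 297.80 mGal
Free-air anomaly = 981365.36 − 981385.01 + (297.80) = 278.15 mGal
Bouguer slab correction = 0.04193 × 2.70 × 965.0 = 109.25 mGal
Simple Bouguer anomaly = 278.15 − (109.25) = 168.90 mGal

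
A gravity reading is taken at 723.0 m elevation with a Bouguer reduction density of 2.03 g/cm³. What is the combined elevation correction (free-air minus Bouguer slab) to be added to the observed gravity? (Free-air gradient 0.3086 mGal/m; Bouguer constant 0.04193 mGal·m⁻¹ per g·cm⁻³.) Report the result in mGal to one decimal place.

161.6

Combined gradient = 0.3086 − 0.04193 × 2.03 = 0.2234821 mGal/m
Combined elevation correction = 0.2234821 × 723.0 = 161.6 mGal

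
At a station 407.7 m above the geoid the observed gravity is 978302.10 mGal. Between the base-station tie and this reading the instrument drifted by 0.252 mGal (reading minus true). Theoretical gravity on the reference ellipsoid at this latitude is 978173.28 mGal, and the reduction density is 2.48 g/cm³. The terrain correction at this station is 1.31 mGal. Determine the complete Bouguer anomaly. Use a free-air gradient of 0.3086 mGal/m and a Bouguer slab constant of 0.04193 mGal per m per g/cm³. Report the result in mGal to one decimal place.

Drift-corrected reading = 978302.10 − (0.252) = 978301.848 mGal
Free-air correction = 0.3086 × 407.7 = 125.82 mGal
Free-air anomaly = 978301.848 − 978173.28 + (125.82) = 254.388 mGal
Bouguer slab correction = 0.04193 × 2.48 × 407.7 = 42.40 mGal
Simple Bouguer anomaly = 254.388 − (42.40) = 211.988 mGal
Complete Bouguer anomaly = 211.988 + 1.31 = 213.298 mGal

213.3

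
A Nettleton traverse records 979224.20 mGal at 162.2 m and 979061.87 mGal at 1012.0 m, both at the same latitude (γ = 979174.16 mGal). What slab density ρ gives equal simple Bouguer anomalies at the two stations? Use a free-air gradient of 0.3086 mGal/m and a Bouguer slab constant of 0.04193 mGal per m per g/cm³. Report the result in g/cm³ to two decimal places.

Δg_obs = 979061.87 − 979224.20 = -162.33 mGal over Δh = 1012.0 − 162.2 = 849.8 m
Equal Bouguer anomalies ⇒ Δg_obs + (0.3086 − 0.04193ρ)·Δh = 0
0.3086 − 0.04193ρ = −Δg_obs/Δh = 0.19102
ρ = (0.3086 − 0.19102) / 0.04193 = 2.80 g/cm³

2.80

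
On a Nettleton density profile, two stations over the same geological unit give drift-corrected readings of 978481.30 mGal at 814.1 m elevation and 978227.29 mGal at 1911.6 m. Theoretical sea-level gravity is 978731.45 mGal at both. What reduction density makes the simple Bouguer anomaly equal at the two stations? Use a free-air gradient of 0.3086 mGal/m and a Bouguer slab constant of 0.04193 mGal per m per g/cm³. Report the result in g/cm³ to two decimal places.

Δg_obs = 978227.29 − 978481.30 = -254.01 mGal over Δh = 1911.6 − 814.1 = 1097.5 m
Equal Bouguer anomalies ⇒ Δg_obs + (0.3086 − 0.04193ρ)·Δh = 0
0.3086 − 0.04193ρ = −Δg_obs/Δh = 0.23144
ρ = (0.3086 − 0.23144) / 0.04193 = 1.84 g/cm³

1.84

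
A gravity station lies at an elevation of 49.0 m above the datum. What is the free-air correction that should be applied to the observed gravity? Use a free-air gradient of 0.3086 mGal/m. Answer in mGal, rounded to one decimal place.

Free-air correction = 0.3086 × 49.0 = 15.1 mGal

15.1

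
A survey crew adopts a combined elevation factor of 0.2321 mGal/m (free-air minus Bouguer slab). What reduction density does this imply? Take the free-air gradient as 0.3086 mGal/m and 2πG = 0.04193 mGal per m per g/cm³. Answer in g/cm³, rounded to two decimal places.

1.82

0.2321 = 0.3086 − 0.04193 × ρ
ρ = (0.3086 − 0.2321) / 0.04193 = 1.82 g/cm³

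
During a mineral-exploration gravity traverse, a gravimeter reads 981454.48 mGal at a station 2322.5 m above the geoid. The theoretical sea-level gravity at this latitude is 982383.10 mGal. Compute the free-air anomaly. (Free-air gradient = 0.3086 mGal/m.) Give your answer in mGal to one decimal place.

-211.9

Free-air correction = 0.3086 × 2322.5 = 716.72 mGal
Free-air anomaly = 981454.48 − 982383.10 + (716.72) = -211.90 mGal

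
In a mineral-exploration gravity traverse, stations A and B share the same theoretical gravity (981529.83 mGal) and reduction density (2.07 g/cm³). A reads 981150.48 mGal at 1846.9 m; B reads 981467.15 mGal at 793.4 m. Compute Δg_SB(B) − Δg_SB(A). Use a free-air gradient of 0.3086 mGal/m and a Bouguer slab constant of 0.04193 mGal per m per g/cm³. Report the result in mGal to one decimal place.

Δg_SB(A) = 981150.48 − 981529.83 + 0.3086×1846.9 − 0.04193×2.07×1846.9 = 30.30 mGal
Δg_SB(B) = 981467.15 − 981529.83 + 0.3086×793.4 − 0.04193×2.07×793.4 = 113.30 mGal
Difference = 113.30 − (30.30) = 83.00 mGal

83.0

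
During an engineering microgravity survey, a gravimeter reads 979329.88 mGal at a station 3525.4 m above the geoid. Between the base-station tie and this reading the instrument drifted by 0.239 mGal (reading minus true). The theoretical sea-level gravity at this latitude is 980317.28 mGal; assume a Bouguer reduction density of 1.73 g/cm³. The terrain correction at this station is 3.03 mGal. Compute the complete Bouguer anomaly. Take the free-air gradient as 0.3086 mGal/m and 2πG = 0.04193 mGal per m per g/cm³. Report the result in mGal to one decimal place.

Drift-corrected reading = 979329.88 − (0.239) = 979329.641 mGal
Free-air correction = 0.3086 × 3525.4 = 1087.94 mGal
Free-air anomaly = 979329.641 − 980317.28 + (1087.94) = 100.301 mGal
Bouguer slab correction = 0.04193 × 1.73 × 3525.4 = 255.73 mGal
Simple Bouguer anomaly = 100.301 − (255.73) = -155.429 mGal
Complete Bouguer anomaly = -155.429 + 3.03 = -152.399 mGal

-152.4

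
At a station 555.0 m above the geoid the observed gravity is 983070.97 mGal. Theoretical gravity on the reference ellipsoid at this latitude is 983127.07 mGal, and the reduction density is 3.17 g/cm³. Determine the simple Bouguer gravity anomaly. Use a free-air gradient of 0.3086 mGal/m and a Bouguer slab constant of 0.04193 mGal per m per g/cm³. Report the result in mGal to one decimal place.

41.4

Free-air correction = 0.3086 × 555.0 = 171.27 mGal
Free-air anomaly = 983070.97 − 983127.07 + (171.27) = 115.17 mGal
Bouguer slab correction = 0.04193 × 3.17 × 555.0 = 73.77 mGal
Simple Bouguer anomaly = 115.17 − (73.77) = 41.40 mGal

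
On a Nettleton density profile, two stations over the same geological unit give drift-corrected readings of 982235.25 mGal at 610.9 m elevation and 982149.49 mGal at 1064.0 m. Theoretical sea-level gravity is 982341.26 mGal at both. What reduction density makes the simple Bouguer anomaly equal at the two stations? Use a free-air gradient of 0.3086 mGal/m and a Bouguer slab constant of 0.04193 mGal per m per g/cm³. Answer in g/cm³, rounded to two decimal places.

Δg_obs = 982149.49 − 982235.25 = -85.76 mGal over Δh = 1064.0 − 610.9 = 453.1 m
Equal Bouguer anomalies ⇒ Δg_obs + (0.3086 − 0.04193ρ)·Δh = 0
0.3086 − 0.04193ρ = −Δg_obs/Δh = 0.18927
ρ = (0.3086 − 0.18927) / 0.04193 = 2.85 g/cm³

2.85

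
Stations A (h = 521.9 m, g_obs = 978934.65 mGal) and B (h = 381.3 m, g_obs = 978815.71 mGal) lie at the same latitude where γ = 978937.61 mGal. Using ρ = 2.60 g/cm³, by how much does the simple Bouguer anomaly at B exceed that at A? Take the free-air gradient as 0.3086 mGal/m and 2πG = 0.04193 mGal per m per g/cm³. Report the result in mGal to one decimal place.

-147.0

Δg_SB(A) = 978934.65 − 978937.61 + 0.3086×521.9 − 0.04193×2.60×521.9 = 101.20 mGal
Δg_SB(B) = 978815.71 − 978937.61 + 0.3086×381.3 − 0.04193×2.60×381.3 = -45.80 mGal
Difference = -45.80 − (101.20) = -147.00 mGal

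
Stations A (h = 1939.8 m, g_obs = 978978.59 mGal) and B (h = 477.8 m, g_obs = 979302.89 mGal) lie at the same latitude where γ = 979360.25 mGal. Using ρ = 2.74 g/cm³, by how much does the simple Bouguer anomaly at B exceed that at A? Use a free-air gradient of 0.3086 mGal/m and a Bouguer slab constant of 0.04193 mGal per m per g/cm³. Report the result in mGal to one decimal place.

Δg_SB(A) = 978978.59 − 979360.25 + 0.3086×1939.8 − 0.04193×2.74×1939.8 = -5.90 mGal
Δg_SB(B) = 979302.89 − 979360.25 + 0.3086×477.8 − 0.04193×2.74×477.8 = 35.20 mGal
Difference = 35.20 − (-5.90) = 41.10 mGal

41.1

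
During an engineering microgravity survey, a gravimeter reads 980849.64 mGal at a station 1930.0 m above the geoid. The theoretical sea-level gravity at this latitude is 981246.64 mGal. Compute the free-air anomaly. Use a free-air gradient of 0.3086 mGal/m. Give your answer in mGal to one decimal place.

198.6

Free-air correction = 0.3086 × 1930.0 = 595.60 mGal
Free-air anomaly = 980849.64 − 981246.64 + (595.60) = 198.60 mGal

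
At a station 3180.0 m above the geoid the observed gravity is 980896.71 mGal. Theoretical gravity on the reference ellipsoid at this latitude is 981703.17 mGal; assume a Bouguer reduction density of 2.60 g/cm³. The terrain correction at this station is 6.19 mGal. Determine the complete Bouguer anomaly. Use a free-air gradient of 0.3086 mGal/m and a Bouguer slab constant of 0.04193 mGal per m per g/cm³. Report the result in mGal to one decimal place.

Free-air correction = 0.3086 × 3180.0 = 981.35 mGal
Free-air anomaly = 980896.71 − 981703.17 + (981.35) = 174.89 mGal
Bouguer slab correction = 0.04193 × 2.60 × 3180.0 = 346.68 mGal
Simple Bouguer anomaly = 174.89 − (346.68) = -171.79 mGal
Complete Bouguer anomaly = -171.79 + 6.19 = -165.60 mGal

-165.6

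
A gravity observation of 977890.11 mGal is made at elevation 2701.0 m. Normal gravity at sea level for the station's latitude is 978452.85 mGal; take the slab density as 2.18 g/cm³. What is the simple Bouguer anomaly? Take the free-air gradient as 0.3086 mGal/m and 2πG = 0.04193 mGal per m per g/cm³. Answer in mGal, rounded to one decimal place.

Free-air correction = 0.3086 × 2701.0 = 833.53 mGal
Free-air anomaly = 977890.11 − 978452.85 + (833.53) = 270.79 mGal
Bouguer slab correction = 0.04193 × 2.18 × 2701.0 = 246.89 mGal
Simple Bouguer anomaly = 270.79 − (246.89) = 23.90 mGal

23.9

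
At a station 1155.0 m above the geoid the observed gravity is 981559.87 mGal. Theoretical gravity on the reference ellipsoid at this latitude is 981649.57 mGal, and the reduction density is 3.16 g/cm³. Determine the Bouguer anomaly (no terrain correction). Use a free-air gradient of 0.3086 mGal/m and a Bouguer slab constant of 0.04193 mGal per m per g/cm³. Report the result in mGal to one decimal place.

113.7

Free-air correction = 0.3086 × 1155.0 = 356.43 mGal
Free-air anomaly = 981559.87 − 981649.57 + (356.43) = 266.73 mGal
Bouguer slab correction = 0.04193 × 3.16 × 1155.0 = 153.04 mGal
Simple Bouguer anomaly = 266.73 − (153.04) = 113.69 mGal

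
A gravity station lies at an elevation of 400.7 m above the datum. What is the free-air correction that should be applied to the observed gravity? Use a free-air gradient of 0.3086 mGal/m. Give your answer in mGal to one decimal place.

Free-air correction = 0.3086 × 400.7 = 123.7 mGal

123.7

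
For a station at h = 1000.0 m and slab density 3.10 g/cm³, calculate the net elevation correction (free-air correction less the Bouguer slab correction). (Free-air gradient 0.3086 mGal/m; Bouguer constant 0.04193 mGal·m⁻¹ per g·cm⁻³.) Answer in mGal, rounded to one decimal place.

178.6

Combined gradient = 0.3086 − 0.04193 × 3.10 = 0.1786170 mGal/m
Combined elevation correction = 0.1786170 × 1000.0 = 178.6 mGal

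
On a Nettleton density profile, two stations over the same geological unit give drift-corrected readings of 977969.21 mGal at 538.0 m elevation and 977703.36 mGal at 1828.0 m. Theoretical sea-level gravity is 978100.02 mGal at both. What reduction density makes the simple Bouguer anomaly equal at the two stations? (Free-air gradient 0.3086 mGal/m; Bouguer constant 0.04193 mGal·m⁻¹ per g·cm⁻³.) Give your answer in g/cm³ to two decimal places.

Δg_obs = 977703.36 − 977969.21 = -265.85 mGal over Δh = 1828.0 − 538.0 = 1290.0 m
Equal Bouguer anomalies ⇒ Δg_obs + (0.3086 − 0.04193ρ)·Δh = 0
0.3086 − 0.04193ρ = −Δg_obs/Δh = 0.20609
ρ = (0.3086 − 0.20609) / 0.04193 = 2.44 g/cm³

2.44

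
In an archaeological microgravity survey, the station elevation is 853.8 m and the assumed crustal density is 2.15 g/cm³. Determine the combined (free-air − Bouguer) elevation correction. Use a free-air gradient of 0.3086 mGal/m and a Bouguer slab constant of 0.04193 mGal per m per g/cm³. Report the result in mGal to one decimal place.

186.5

Combined gradient = 0.3086 − 0.04193 × 2.15 = 0.2184505 mGal/m
Combined elevation correction = 0.2184505 × 853.8 = 186.5 mGal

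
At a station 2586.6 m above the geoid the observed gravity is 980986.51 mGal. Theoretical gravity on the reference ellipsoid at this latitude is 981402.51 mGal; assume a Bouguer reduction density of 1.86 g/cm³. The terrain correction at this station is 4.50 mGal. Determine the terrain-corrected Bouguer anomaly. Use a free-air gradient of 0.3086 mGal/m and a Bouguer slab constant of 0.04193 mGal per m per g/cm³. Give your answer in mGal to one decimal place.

185.0

Free-air correction = 0.3086 × 2586.6 = 798.22 mGal
Free-air anomaly = 980986.51 − 981402.51 + (798.22) = 382.22 mGal
Bouguer slab correction = 0.04193 × 1.86 × 2586.6 = 201.73 mGal
Simple Bouguer anomaly = 382.22 − (201.73) = 180.49 mGal
Complete Bouguer anomaly = 180.49 + 4.50 = 184.99 mGal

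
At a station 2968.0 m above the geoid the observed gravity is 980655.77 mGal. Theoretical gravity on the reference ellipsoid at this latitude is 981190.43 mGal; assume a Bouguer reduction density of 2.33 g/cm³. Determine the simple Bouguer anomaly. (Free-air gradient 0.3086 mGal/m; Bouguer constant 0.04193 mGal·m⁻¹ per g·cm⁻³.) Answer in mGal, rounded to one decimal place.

91.3

Free-air correction = 0.3086 × 2968.0 = 915.92 mGal
Free-air anomaly = 980655.77 − 981190.43 + (915.92) = 381.26 mGal
Bouguer slab correction = 0.04193 × 2.33 × 2968.0 = 289.96 mGal
Simple Bouguer anomaly = 381.26 − (289.96) = 91.30 mGal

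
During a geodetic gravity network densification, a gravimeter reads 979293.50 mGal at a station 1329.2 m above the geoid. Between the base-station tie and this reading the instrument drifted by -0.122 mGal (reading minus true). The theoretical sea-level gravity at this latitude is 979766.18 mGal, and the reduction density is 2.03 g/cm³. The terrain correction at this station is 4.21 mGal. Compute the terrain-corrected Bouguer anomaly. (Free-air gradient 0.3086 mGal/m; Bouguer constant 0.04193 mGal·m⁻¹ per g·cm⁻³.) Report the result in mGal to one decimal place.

Drift-corrected reading = 979293.50 − (-0.122) = 979293.622 mGal
Free-air correction = 0.3086 × 1329.2 = 410.19 mGal
Free-air anomaly = 979293.622 − 979766.18 + (410.19) = -62.368 mGal
Bouguer slab correction = 0.04193 × 2.03 × 1329.2 = 113.14 mGal
Simple Bouguer anomaly = -62.368 − (113.14) = -175.508 mGal
Complete Bouguer anomaly = -175.508 + 4.21 = -171.298 mGal

-171.3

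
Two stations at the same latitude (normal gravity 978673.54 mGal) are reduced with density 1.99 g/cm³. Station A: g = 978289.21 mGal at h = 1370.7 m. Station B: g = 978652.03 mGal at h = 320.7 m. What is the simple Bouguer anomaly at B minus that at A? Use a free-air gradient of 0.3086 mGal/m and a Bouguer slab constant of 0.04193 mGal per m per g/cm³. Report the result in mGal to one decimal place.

Δg_SB(A) = 978289.21 − 978673.54 + 0.3086×1370.7 − 0.04193×1.99×1370.7 = -75.70 mGal
Δg_SB(B) = 978652.03 − 978673.54 + 0.3086×320.7 − 0.04193×1.99×320.7 = 50.70 mGal
Difference = 50.70 − (-75.70) = 126.40 mGal

126.4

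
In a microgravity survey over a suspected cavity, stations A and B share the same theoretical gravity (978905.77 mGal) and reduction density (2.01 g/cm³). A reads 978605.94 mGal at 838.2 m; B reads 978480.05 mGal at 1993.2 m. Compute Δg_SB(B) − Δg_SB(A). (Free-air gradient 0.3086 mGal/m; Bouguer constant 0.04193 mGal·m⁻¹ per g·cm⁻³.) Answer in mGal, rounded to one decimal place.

Δg_SB(A) = 978605.94 − 978905.77 + 0.3086×838.2 − 0.04193×2.01×838.2 = -111.80 mGal
Δg_SB(B) = 978480.05 − 978905.77 + 0.3086×1993.2 − 0.04193×2.01×1993.2 = 21.40 mGal
Difference = 21.40 − (-111.80) = 133.20 mGal

133.2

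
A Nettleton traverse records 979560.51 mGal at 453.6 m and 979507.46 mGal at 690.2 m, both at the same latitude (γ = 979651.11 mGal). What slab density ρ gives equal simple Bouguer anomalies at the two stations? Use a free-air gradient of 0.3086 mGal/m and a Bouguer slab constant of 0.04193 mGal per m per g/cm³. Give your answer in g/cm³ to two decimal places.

Δg_obs = 979507.46 − 979560.51 = -53.05 mGal over Δh = 690.2 − 453.6 = 236.6 m
Equal Bouguer anomalies ⇒ Δg_obs + (0.3086 − 0.04193ρ)·Δh = 0
0.3086 − 0.04193ρ = −Δg_obs/Δh = 0.22422
ρ = (0.3086 − 0.22422) / 0.04193 = 2.01 g/cm³

2.01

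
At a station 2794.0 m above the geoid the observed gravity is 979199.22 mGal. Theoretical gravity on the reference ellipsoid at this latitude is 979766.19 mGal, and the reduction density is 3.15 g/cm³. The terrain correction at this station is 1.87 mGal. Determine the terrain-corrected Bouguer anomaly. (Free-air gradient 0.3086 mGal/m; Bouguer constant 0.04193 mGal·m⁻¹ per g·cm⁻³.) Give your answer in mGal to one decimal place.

-71.9

Free-air correction = 0.3086 × 2794.0 = 862.23 mGal
Free-air anomaly = 979199.22 − 979766.19 + (862.23) = 295.26 mGal
Bouguer slab correction = 0.04193 × 3.15 × 2794.0 = 369.03 mGal
Simple Bouguer anomaly = 295.26 − (369.03) = -73.77 mGal
Complete Bouguer anomaly = -73.77 + 1.87 = -71.90 mGal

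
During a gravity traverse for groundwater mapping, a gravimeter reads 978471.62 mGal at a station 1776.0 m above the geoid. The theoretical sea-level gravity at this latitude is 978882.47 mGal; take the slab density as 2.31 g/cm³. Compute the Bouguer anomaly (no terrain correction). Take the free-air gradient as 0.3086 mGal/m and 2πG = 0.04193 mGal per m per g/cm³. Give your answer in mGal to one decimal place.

-34.8

Free-air correction = 0.3086 × 1776.0 = 548.07 mGal
Free-air anomaly = 978471.62 − 978882.47 + (548.07) = 137.22 mGal
Bouguer slab correction = 0.04193 × 2.31 × 1776.0 = 172.02 mGal
Simple Bouguer anomaly = 137.22 − (172.02) = -34.80 mGal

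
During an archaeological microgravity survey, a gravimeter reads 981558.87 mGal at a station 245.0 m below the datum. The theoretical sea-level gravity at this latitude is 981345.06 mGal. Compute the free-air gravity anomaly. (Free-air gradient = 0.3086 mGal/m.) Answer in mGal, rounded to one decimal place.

Free-air correction = 0.3086 × -245.0 = -75.61 mGal
Free-air anomaly = 981558.87 − 981345.06 + (-75.61) = 138.20 mGal

138.2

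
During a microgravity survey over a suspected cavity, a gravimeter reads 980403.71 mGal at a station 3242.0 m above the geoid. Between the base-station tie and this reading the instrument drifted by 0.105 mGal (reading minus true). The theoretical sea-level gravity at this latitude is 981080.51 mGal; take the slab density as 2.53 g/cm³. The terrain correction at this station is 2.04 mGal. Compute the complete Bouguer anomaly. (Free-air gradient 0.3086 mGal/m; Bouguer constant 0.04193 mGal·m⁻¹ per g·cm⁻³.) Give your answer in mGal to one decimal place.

Drift-corrected reading = 980403.71 − (0.105) = 980403.605 mGal
Free-air correction = 0.3086 × 3242.0 = 1000.48 mGal
Free-air anomaly = 980403.605 − 981080.51 + (1000.48) = 323.575 mGal
Bouguer slab correction = 0.04193 × 2.53 × 3242.0 = 343.92 mGal
Simple Bouguer anomaly = 323.575 − (343.92) = -20.345 mGal
Complete Bouguer anomaly = -20.345 + 2.04 = -18.305 mGal

-18.3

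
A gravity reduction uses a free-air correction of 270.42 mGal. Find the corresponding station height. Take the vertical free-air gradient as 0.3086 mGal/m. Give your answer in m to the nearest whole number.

876

h = 270.42 / 0.3086 = 876.28 m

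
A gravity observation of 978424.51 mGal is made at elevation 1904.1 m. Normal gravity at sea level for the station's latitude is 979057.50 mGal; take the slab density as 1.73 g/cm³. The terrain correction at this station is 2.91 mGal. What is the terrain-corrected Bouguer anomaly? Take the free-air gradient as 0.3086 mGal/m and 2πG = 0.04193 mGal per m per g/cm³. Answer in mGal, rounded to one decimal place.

Free-air correction = 0.3086 × 1904.1 = 587.61 mGal
Free-air anomaly = 978424.51 − 979057.50 + (587.61) = -45.38 mGal
Bouguer slab correction = 0.04193 × 1.73 × 1904.1 = 138.12 mGal
Simple Bouguer anomaly = -45.38 − (138.12) = -183.50 mGal
Complete Bouguer anomaly = -183.50 + 2.91 = -180.59 mGal

-180.6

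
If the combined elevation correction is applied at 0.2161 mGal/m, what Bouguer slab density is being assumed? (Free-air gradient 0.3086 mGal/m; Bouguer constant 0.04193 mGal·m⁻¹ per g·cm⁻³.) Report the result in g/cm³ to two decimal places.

0.2161 = 0.3086 − 0.04193 × ρ
ρ = (0.3086 − 0.2161) / 0.04193 = 2.21 g/cm³

2.21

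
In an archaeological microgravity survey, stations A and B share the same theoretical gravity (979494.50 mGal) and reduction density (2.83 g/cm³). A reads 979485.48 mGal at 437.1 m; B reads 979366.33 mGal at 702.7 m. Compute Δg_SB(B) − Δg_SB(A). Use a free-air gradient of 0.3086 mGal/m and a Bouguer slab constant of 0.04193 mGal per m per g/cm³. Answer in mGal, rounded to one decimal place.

-68.7

Δg_SB(A) = 979485.48 − 979494.50 + 0.3086×437.1 − 0.04193×2.83×437.1 = 74.00 mGal
Δg_SB(B) = 979366.33 − 979494.50 + 0.3086×702.7 − 0.04193×2.83×702.7 = 5.30 mGal
Difference = 5.30 − (74.00) = -68.70 mGal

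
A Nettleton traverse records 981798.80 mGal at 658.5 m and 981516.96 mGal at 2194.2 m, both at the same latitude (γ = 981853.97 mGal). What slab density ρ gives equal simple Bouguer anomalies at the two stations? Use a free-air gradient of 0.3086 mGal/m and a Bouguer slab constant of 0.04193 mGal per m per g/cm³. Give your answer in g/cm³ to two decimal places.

Δg_obs = 981516.96 − 981798.80 = -281.84 mGal over Δh = 2194.2 − 658.5 = 1535.7 m
Equal Bouguer anomalies ⇒ Δg_obs + (0.3086 − 0.04193ρ)·Δh = 0
0.3086 − 0.04193ρ = −Δg_obs/Δh = 0.18353
ρ = (0.3086 − 0.18353) / 0.04193 = 2.98 g/cm³

2.98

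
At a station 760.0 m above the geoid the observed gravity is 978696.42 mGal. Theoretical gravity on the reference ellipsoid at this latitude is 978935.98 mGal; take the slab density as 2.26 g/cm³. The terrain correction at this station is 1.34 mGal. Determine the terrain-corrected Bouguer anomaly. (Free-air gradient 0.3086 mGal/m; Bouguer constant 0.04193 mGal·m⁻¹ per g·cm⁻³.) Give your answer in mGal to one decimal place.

Free-air correction = 0.3086 × 760.0 = 234.54 mGal
Free-air anomaly = 978696.42 − 978935.98 + (234.54) = -5.02 mGal
Bouguer slab correction = 0.04193 × 2.26 × 760.0 = 72.02 mGal
Simple Bouguer anomaly = -5.02 − (72.02) = -77.04 mGal
Complete Bouguer anomaly = -77.04 + 1.34 = -75.70 mGal

-75.7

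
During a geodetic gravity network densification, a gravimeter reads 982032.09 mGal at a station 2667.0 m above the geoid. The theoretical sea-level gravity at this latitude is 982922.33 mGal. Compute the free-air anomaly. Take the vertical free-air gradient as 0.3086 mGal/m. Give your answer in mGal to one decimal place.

Free-air correction = 0.3086 × 2667.0 = 823.04 mGal
Free-air anomaly = 982032.09 − 982922.33 + (823.04) = -67.20 mGal

-67.2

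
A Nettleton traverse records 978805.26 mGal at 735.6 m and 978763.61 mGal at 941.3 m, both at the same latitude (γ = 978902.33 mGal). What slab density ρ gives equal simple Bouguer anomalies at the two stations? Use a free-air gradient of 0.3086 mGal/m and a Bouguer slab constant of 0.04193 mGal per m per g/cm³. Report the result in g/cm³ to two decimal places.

Δg_obs = 978763.61 − 978805.26 = -41.65 mGal over Δh = 941.3 − 735.6 = 205.7 m
Equal Bouguer anomalies ⇒ Δg_obs + (0.3086 − 0.04193ρ)·Δh = 0
0.3086 − 0.04193ρ = −Δg_obs/Δh = 0.20248
ρ = (0.3086 − 0.20248) / 0.04193 = 2.53 g/cm³

2.53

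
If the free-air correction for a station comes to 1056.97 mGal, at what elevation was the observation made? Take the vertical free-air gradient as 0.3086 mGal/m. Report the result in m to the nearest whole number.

h = 1056.97 / 0.3086 = 3425.05 m

3425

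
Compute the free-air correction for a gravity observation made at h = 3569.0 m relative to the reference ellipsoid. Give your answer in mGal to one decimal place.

Free-air correction = 0.3086 × 3569.0 = 1101.4 mGal

1101.4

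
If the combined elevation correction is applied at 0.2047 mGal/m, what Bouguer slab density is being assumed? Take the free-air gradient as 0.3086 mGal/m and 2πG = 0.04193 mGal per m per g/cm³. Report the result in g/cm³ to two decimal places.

0.2047 = 0.3086 − 0.04193 × ρ
ρ = (0.3086 − 0.2047) / 0.04193 = 2.48 g/cm³

2.48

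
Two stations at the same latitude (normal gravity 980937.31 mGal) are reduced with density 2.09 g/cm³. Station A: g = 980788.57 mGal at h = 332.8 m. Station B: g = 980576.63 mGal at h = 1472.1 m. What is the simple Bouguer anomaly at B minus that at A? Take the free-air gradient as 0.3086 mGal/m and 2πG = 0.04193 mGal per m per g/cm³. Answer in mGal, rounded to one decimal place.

Δg_SB(A) = 980788.57 − 980937.31 + 0.3086×332.8 − 0.04193×2.09×332.8 = -75.20 mGal
Δg_SB(B) = 980576.63 − 980937.31 + 0.3086×1472.1 − 0.04193×2.09×1472.1 = -35.40 mGal
Difference = -35.40 − (-75.20) = 39.80 mGal

39.8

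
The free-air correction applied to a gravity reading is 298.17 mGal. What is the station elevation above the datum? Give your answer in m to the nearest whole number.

h = 298.17 / 0.3086 = 966.20 m

966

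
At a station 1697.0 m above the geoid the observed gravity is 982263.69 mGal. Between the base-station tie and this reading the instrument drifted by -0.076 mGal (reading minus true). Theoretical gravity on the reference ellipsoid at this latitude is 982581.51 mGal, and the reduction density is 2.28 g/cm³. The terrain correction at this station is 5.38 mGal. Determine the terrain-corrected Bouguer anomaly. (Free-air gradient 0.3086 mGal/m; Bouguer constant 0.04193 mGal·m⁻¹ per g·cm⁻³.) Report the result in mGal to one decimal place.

Drift-corrected reading = 982263.69 − (-0.076) = 982263.766 mGal
Free-air correction = 0.3086 × 1697.0 = 523.69 mGal
Free-air anomaly = 982263.766 − 982581.51 + (523.69) = 205.946 mGal
Bouguer slab correction = 0.04193 × 2.28 × 1697.0 = 162.23 mGal
Simple Bouguer anomaly = 205.946 − (162.23) = 43.716 mGal
Complete Bouguer anomaly = 43.716 + 5.38 = 49.096 mGal

49.1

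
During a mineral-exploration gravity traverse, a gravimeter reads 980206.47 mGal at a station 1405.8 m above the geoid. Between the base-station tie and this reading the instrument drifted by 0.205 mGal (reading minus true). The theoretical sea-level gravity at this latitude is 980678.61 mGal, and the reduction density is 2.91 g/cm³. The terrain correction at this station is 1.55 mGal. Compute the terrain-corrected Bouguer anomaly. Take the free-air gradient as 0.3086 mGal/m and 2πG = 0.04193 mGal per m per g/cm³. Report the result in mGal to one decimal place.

Drift-corrected reading = 980206.47 − (0.205) = 980206.265 mGal
Free-air correction = 0.3086 × 1405.8 = 433.83 mGal
Free-air anomaly = 980206.265 − 980678.61 + (433.83) = -38.515 mGal
Bouguer slab correction = 0.04193 × 2.91 × 1405.8 = 171.53 mGal
Simple Bouguer anomaly = -38.515 − (171.53) = -210.045 mGal
Complete Bouguer anomaly = -210.045 + 1.55 = -208.495 mGal

-208.5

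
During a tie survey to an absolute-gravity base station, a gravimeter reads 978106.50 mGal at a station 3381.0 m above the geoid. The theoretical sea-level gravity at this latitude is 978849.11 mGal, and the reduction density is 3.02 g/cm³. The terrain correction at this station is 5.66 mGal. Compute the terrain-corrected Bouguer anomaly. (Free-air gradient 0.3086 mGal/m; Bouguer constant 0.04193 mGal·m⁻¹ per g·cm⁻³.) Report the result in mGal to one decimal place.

Free-air correction = 0.3086 × 3381.0 = 1043.38 mGal
Free-air anomaly = 978106.50 − 978849.11 + (1043.38) = 300.77 mGal
Bouguer slab correction = 0.04193 × 3.02 × 3381.0 = 428.13 mGal
Simple Bouguer anomaly = 300.77 − (428.13) = -127.36 mGal
Complete Bouguer anomaly = -127.36 + 5.66 = -121.70 mGal

-121.7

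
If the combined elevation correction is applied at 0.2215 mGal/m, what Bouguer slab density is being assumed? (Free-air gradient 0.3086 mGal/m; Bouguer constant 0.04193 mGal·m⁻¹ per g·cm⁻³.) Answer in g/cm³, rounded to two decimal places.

0.2215 = 0.3086 − 0.04193 × ρ
ρ = (0.3086 − 0.2215) / 0.04193 = 2.08 g/cm³

2.08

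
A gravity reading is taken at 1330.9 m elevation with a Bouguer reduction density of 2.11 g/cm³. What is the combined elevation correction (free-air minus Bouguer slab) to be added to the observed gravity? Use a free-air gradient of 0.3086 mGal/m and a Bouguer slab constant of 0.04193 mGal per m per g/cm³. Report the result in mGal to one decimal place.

293.0

Combined gradient = 0.3086 − 0.04193 × 2.11 = 0.2201277 mGal/m
Combined elevation correction = 0.2201277 × 1330.9 = 293.0 mGal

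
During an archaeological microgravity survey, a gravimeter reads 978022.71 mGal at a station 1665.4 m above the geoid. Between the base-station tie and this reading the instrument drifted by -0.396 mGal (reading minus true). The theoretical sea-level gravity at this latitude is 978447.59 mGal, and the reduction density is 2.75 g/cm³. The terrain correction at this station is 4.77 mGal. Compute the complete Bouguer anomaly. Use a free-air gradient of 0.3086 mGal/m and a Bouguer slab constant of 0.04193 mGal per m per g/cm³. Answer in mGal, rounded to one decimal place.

-97.8

Drift-corrected reading = 978022.71 − (-0.396) = 978023.106 mGal
Free-air correction = 0.3086 × 1665.4 = 513.94 mGal
Free-air anomaly = 978023.106 − 978447.59 + (513.94) = 89.456 mGal
Bouguer slab correction = 0.04193 × 2.75 × 1665.4 = 192.03 mGal
Simple Bouguer anomaly = 89.456 − (192.03) = -102.574 mGal
Complete Bouguer anomaly = -102.574 + 4.77 = -97.804 mGal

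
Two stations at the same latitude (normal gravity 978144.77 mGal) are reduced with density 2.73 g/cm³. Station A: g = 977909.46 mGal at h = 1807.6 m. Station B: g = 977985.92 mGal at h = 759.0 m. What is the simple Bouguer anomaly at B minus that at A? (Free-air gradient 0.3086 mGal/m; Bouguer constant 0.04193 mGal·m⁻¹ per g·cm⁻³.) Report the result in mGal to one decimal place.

Δg_SB(A) = 977909.46 − 978144.77 + 0.3086×1807.6 − 0.04193×2.73×1807.6 = 115.60 mGal
Δg_SB(B) = 977985.92 − 978144.77 + 0.3086×759.0 − 0.04193×2.73×759.0 = -11.50 mGal
Difference = -11.50 − (115.60) = -127.10 mGal

-127.1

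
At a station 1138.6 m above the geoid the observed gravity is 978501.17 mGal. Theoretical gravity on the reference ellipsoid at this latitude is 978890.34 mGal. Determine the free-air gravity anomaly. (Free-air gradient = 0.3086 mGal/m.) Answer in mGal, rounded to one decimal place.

Free-air correction = 0.3086 × 1138.6 = 351.37 mGal
Free-air anomaly = 978501.17 − 978890.34 + (351.37) = -37.80 mGal

-37.8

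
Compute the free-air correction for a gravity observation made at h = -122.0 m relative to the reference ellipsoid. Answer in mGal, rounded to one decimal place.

Free-air correction = 0.3086 × -122.0 = -37.6 mGal

-37.6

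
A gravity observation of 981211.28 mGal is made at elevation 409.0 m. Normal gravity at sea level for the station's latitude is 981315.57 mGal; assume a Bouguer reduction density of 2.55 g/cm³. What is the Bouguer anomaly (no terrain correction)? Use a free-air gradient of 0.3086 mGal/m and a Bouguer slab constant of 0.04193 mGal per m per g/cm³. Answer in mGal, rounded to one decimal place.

Free-air correction = 0.3086 × 409.0 = 126.22 mGal
Free-air anomaly = 981211.28 − 981315.57 + (126.22) = 21.93 mGal
Bouguer slab correction = 0.04193 × 2.55 × 409.0 = 43.73 mGal
Simple Bouguer anomaly = 21.93 − (43.73) = -21.80 mGal

-21.8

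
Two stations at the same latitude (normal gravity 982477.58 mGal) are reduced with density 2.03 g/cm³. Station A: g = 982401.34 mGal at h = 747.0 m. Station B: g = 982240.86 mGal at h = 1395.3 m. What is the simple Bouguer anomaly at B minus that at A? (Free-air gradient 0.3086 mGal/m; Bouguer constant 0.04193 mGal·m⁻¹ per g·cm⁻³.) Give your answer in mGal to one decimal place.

Δg_SB(A) = 982401.34 − 982477.58 + 0.3086×747.0 − 0.04193×2.03×747.0 = 90.70 mGal
Δg_SB(B) = 982240.86 − 982477.58 + 0.3086×1395.3 − 0.04193×2.03×1395.3 = 75.10 mGal
Difference = 75.10 − (90.70) = -15.60 mGal

-15.6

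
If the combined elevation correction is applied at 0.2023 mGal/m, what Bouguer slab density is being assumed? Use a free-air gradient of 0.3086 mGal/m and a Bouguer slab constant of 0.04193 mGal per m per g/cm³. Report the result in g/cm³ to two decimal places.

0.2023 = 0.3086 − 0.04193 × ρ
ρ = (0.3086 − 0.2023) / 0.04193 = 2.54 g/cm³

2.54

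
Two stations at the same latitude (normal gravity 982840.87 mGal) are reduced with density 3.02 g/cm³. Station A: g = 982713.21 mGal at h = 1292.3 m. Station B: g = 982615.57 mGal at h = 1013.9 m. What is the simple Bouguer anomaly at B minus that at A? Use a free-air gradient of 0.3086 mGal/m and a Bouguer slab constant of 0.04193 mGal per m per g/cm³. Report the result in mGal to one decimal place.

Δg_SB(A) = 982713.21 − 982840.87 + 0.3086×1292.3 − 0.04193×3.02×1292.3 = 107.50 mGal
Δg_SB(B) = 982615.57 − 982840.87 + 0.3086×1013.9 − 0.04193×3.02×1013.9 = -40.80 mGal
Difference = -40.80 − (107.50) = -148.30 mGal

-148.3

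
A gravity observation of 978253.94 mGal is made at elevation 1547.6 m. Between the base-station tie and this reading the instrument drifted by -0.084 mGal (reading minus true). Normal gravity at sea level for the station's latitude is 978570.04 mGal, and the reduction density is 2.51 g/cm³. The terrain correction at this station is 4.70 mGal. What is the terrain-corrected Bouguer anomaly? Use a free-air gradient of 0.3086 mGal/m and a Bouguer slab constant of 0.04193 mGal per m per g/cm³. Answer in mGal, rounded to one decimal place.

3.4

Drift-corrected reading = 978253.94 − (-0.084) = 978254.024 mGal
Free-air correction = 0.3086 × 1547.6 = 477.59 mGal
Free-air anomaly = 978254.024 − 978570.04 + (477.59) = 161.574 mGal
Bouguer slab correction = 0.04193 × 2.51 × 1547.6 = 162.88 mGal
Simple Bouguer anomaly = 161.574 − (162.88) = -1.306 mGal
Complete Bouguer anomaly = -1.306 + 4.70 = 3.394 mGal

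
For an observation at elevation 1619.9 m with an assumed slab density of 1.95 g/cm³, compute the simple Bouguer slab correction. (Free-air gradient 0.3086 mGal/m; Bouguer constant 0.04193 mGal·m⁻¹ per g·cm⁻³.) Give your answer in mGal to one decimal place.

132.4

Bouguer slab correction = 0.04193 × 1.95 × 1619.9 = 132.4 mGal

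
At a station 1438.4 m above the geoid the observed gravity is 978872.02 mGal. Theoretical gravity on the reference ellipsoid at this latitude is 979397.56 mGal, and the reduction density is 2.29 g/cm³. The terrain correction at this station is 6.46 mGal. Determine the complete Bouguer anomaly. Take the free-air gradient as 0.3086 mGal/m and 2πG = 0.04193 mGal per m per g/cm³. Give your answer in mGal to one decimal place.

-213.3

Free-air correction = 0.3086 × 1438.4 = 443.89 mGal
Free-air anomaly = 978872.02 − 979397.56 + (443.89) = -81.65 mGal
Bouguer slab correction = 0.04193 × 2.29 × 1438.4 = 138.11 mGal
Simple Bouguer anomaly = -81.65 − (138.11) = -219.76 mGal
Complete Bouguer anomaly = -219.76 + 6.46 = -213.30 mGal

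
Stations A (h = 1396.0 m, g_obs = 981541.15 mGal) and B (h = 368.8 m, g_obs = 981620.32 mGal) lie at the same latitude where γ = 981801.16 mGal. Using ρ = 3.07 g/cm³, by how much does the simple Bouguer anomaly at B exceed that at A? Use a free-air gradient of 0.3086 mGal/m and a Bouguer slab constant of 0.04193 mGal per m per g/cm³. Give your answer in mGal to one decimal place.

Δg_SB(A) = 981541.15 − 981801.16 + 0.3086×1396.0 − 0.04193×3.07×1396.0 = -8.90 mGal
Δg_SB(B) = 981620.32 − 981801.16 + 0.3086×368.8 − 0.04193×3.07×368.8 = -114.50 mGal
Difference = -114.50 − (-8.90) = -105.60 mGal

-105.6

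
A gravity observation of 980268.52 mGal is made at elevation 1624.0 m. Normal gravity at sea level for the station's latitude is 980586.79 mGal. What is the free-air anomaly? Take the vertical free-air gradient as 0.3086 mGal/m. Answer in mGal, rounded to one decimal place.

Free-air correction = 0.3086 × 1624.0 = 501.17 mGal
Free-air anomaly = 980268.52 − 980586.79 + (501.17) = 182.90 mGal

182.9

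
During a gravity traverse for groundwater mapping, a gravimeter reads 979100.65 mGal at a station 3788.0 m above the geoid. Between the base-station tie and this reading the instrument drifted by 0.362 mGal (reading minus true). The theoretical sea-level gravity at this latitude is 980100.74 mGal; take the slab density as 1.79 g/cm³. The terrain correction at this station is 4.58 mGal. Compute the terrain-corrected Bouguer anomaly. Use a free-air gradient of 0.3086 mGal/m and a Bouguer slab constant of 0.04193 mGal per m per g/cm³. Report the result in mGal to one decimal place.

Drift-corrected reading = 979100.65 − (0.362) = 979100.288 mGal
Free-air correction = 0.3086 × 3788.0 = 1168.98 mGal
Free-air anomaly = 979100.288 − 980100.74 + (1168.98) = 168.528 mGal
Bouguer slab correction = 0.04193 × 1.79 × 3788.0 = 284.31 mGal
Simple Bouguer anomaly = 168.528 − (284.31) = -115.782 mGal
Complete Bouguer anomaly = -115.782 + 4.58 = -111.202 mGal

-111.2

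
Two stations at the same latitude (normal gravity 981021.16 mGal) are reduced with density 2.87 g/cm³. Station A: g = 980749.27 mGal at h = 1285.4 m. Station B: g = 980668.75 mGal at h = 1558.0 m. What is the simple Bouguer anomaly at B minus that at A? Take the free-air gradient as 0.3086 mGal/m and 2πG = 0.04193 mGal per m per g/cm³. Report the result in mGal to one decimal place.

-29.2

Δg_SB(A) = 980749.27 − 981021.16 + 0.3086×1285.4 − 0.04193×2.87×1285.4 = -29.90 mGal
Δg_SB(B) = 980668.75 − 981021.16 + 0.3086×1558.0 − 0.04193×2.87×1558.0 = -59.10 mGal
Difference = -59.10 − (-29.90) = -29.20 mGal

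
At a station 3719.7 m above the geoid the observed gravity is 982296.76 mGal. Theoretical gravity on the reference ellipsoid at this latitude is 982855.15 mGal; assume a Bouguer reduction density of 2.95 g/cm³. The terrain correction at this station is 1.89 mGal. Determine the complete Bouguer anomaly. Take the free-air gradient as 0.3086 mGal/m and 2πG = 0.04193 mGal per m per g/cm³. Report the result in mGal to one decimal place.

Free-air correction = 0.3086 × 3719.7 = 1147.90 mGal
Free-air anomaly = 982296.76 − 982855.15 + (1147.90) = 589.51 mGal
Bouguer slab correction = 0.04193 × 2.95 × 3719.7 = 460.10 mGal
Simple Bouguer anomaly = 589.51 − (460.10) = 129.41 mGal
Complete Bouguer anomaly = 129.41 + 1.89 = 131.30 mGal

131.3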